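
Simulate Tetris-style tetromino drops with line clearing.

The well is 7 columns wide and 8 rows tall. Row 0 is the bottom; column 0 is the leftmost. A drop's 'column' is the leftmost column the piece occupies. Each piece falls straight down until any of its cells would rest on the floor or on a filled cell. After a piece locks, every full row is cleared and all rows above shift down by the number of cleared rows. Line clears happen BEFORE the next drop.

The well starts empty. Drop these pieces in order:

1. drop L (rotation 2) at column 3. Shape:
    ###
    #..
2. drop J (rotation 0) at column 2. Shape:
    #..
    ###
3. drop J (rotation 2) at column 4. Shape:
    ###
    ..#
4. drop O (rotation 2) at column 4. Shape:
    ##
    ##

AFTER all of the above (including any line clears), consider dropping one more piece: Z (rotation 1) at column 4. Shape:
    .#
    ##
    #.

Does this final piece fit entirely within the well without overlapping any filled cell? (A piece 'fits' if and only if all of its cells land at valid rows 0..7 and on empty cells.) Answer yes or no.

Answer: no

Derivation:
Drop 1: L rot2 at col 3 lands with bottom-row=0; cleared 0 line(s) (total 0); column heights now [0 0 0 2 2 2 0], max=2
Drop 2: J rot0 at col 2 lands with bottom-row=2; cleared 0 line(s) (total 0); column heights now [0 0 4 3 3 2 0], max=4
Drop 3: J rot2 at col 4 lands with bottom-row=2; cleared 0 line(s) (total 0); column heights now [0 0 4 3 4 4 4], max=4
Drop 4: O rot2 at col 4 lands with bottom-row=4; cleared 0 line(s) (total 0); column heights now [0 0 4 3 6 6 4], max=6
Test piece Z rot1 at col 4 (width 2): heights before test = [0 0 4 3 6 6 4]; fits = False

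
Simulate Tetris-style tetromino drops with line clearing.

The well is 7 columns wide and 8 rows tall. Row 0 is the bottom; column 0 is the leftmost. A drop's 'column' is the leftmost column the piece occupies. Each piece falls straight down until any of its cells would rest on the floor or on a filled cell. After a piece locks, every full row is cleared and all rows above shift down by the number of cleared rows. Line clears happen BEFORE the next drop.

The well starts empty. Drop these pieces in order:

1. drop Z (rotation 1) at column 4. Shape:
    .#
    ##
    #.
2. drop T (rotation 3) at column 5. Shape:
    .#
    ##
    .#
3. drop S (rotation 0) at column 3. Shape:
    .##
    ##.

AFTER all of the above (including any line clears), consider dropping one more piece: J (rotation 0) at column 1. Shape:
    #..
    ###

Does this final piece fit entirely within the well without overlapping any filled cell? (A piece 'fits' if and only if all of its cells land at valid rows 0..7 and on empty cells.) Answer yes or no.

Drop 1: Z rot1 at col 4 lands with bottom-row=0; cleared 0 line(s) (total 0); column heights now [0 0 0 0 2 3 0], max=3
Drop 2: T rot3 at col 5 lands with bottom-row=2; cleared 0 line(s) (total 0); column heights now [0 0 0 0 2 4 5], max=5
Drop 3: S rot0 at col 3 lands with bottom-row=3; cleared 0 line(s) (total 0); column heights now [0 0 0 4 5 5 5], max=5
Test piece J rot0 at col 1 (width 3): heights before test = [0 0 0 4 5 5 5]; fits = True

Answer: yes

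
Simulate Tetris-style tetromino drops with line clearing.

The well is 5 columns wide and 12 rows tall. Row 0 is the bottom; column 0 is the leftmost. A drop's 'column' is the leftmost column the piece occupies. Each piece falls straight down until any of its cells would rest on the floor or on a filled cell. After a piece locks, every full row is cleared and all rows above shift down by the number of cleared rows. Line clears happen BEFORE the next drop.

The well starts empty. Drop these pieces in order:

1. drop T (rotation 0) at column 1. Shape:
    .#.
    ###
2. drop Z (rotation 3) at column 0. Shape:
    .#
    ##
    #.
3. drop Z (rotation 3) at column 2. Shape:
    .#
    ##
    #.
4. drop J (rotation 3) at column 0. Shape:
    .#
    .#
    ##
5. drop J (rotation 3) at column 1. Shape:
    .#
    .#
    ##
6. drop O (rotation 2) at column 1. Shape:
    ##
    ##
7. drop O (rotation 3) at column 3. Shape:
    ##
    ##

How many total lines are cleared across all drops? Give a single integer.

Answer: 0

Derivation:
Drop 1: T rot0 at col 1 lands with bottom-row=0; cleared 0 line(s) (total 0); column heights now [0 1 2 1 0], max=2
Drop 2: Z rot3 at col 0 lands with bottom-row=0; cleared 0 line(s) (total 0); column heights now [2 3 2 1 0], max=3
Drop 3: Z rot3 at col 2 lands with bottom-row=2; cleared 0 line(s) (total 0); column heights now [2 3 4 5 0], max=5
Drop 4: J rot3 at col 0 lands with bottom-row=3; cleared 0 line(s) (total 0); column heights now [4 6 4 5 0], max=6
Drop 5: J rot3 at col 1 lands with bottom-row=6; cleared 0 line(s) (total 0); column heights now [4 7 9 5 0], max=9
Drop 6: O rot2 at col 1 lands with bottom-row=9; cleared 0 line(s) (total 0); column heights now [4 11 11 5 0], max=11
Drop 7: O rot3 at col 3 lands with bottom-row=5; cleared 0 line(s) (total 0); column heights now [4 11 11 7 7], max=11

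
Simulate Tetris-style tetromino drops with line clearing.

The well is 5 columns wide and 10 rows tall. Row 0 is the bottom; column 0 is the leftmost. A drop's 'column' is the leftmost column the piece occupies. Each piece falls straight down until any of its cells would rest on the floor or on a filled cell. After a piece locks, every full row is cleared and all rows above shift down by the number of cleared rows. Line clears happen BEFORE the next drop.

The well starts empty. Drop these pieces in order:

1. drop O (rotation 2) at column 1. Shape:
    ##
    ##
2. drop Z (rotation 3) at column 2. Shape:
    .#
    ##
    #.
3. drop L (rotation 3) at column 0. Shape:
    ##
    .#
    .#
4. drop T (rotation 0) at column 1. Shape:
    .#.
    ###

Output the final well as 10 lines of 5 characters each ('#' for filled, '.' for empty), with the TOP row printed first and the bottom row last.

Drop 1: O rot2 at col 1 lands with bottom-row=0; cleared 0 line(s) (total 0); column heights now [0 2 2 0 0], max=2
Drop 2: Z rot3 at col 2 lands with bottom-row=2; cleared 0 line(s) (total 0); column heights now [0 2 4 5 0], max=5
Drop 3: L rot3 at col 0 lands with bottom-row=2; cleared 0 line(s) (total 0); column heights now [5 5 4 5 0], max=5
Drop 4: T rot0 at col 1 lands with bottom-row=5; cleared 0 line(s) (total 0); column heights now [5 6 7 6 0], max=7

Answer: .....
.....
.....
..#..
.###.
##.#.
.###.
.##..
.##..
.##..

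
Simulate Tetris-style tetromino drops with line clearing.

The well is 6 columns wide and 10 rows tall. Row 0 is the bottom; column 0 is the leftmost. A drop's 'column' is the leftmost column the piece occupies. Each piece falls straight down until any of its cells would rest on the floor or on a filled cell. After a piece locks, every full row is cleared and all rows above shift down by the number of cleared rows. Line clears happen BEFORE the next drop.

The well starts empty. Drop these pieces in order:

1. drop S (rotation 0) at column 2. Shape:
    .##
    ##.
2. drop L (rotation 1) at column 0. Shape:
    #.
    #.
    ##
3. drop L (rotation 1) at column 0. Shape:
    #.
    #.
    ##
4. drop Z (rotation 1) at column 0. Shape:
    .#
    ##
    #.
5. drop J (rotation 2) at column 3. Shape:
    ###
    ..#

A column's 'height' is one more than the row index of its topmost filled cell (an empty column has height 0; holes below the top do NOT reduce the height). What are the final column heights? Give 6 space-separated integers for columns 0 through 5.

Answer: 8 9 1 3 3 3

Derivation:
Drop 1: S rot0 at col 2 lands with bottom-row=0; cleared 0 line(s) (total 0); column heights now [0 0 1 2 2 0], max=2
Drop 2: L rot1 at col 0 lands with bottom-row=0; cleared 0 line(s) (total 0); column heights now [3 1 1 2 2 0], max=3
Drop 3: L rot1 at col 0 lands with bottom-row=3; cleared 0 line(s) (total 0); column heights now [6 4 1 2 2 0], max=6
Drop 4: Z rot1 at col 0 lands with bottom-row=6; cleared 0 line(s) (total 0); column heights now [8 9 1 2 2 0], max=9
Drop 5: J rot2 at col 3 lands with bottom-row=1; cleared 0 line(s) (total 0); column heights now [8 9 1 3 3 3], max=9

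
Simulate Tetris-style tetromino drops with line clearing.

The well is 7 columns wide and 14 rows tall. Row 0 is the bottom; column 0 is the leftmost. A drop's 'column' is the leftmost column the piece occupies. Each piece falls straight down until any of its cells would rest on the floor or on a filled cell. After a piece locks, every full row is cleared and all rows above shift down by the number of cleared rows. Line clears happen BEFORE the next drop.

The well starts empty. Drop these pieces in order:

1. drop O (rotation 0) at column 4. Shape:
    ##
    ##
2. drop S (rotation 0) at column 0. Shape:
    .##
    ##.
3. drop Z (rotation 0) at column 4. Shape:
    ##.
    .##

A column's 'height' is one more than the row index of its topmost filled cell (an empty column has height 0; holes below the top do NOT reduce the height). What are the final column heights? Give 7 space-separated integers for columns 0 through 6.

Drop 1: O rot0 at col 4 lands with bottom-row=0; cleared 0 line(s) (total 0); column heights now [0 0 0 0 2 2 0], max=2
Drop 2: S rot0 at col 0 lands with bottom-row=0; cleared 0 line(s) (total 0); column heights now [1 2 2 0 2 2 0], max=2
Drop 3: Z rot0 at col 4 lands with bottom-row=2; cleared 0 line(s) (total 0); column heights now [1 2 2 0 4 4 3], max=4

Answer: 1 2 2 0 4 4 3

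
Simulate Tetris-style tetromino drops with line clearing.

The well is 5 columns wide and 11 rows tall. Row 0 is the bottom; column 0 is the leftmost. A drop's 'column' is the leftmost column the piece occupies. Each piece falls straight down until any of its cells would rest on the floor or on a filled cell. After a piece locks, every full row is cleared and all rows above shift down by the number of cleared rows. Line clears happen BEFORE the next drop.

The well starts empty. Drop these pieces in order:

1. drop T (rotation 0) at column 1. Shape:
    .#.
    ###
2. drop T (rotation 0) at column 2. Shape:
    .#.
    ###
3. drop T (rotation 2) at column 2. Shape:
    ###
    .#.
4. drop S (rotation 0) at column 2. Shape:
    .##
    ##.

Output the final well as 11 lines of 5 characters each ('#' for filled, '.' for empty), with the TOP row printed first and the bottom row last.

Drop 1: T rot0 at col 1 lands with bottom-row=0; cleared 0 line(s) (total 0); column heights now [0 1 2 1 0], max=2
Drop 2: T rot0 at col 2 lands with bottom-row=2; cleared 0 line(s) (total 0); column heights now [0 1 3 4 3], max=4
Drop 3: T rot2 at col 2 lands with bottom-row=4; cleared 0 line(s) (total 0); column heights now [0 1 6 6 6], max=6
Drop 4: S rot0 at col 2 lands with bottom-row=6; cleared 0 line(s) (total 0); column heights now [0 1 7 8 8], max=8

Answer: .....
.....
.....
...##
..##.
..###
...#.
...#.
..###
..#..
.###.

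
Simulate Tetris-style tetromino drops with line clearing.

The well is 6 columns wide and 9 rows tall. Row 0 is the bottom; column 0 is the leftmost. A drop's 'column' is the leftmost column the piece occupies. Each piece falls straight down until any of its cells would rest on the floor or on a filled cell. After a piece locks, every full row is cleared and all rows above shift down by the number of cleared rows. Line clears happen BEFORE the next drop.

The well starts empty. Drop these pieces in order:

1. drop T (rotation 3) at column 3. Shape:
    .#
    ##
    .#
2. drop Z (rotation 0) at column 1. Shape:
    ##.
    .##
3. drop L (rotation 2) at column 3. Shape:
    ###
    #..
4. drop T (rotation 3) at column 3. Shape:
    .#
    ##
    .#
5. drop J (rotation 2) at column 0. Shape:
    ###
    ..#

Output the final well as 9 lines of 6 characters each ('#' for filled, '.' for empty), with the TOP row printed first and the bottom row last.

Answer: ......
....#.
...##.
###.#.
..####
.###..
..###.
...##.
....#.

Derivation:
Drop 1: T rot3 at col 3 lands with bottom-row=0; cleared 0 line(s) (total 0); column heights now [0 0 0 2 3 0], max=3
Drop 2: Z rot0 at col 1 lands with bottom-row=2; cleared 0 line(s) (total 0); column heights now [0 4 4 3 3 0], max=4
Drop 3: L rot2 at col 3 lands with bottom-row=3; cleared 0 line(s) (total 0); column heights now [0 4 4 5 5 5], max=5
Drop 4: T rot3 at col 3 lands with bottom-row=5; cleared 0 line(s) (total 0); column heights now [0 4 4 7 8 5], max=8
Drop 5: J rot2 at col 0 lands with bottom-row=4; cleared 0 line(s) (total 0); column heights now [6 6 6 7 8 5], max=8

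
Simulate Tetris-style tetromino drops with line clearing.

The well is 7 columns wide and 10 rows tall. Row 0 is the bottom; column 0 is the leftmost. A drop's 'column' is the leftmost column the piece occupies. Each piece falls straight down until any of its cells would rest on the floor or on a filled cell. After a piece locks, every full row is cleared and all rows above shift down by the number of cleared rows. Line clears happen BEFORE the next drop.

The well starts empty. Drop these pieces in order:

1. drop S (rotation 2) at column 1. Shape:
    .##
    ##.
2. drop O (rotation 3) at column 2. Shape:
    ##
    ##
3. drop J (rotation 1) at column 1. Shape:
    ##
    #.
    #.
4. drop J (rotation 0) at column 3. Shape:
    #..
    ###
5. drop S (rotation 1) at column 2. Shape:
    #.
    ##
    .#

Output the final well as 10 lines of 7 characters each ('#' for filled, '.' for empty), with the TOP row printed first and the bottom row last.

Answer: .......
..#....
..##...
...#...
...#...
.#####.
.###...
.###...
..##...
.##....

Derivation:
Drop 1: S rot2 at col 1 lands with bottom-row=0; cleared 0 line(s) (total 0); column heights now [0 1 2 2 0 0 0], max=2
Drop 2: O rot3 at col 2 lands with bottom-row=2; cleared 0 line(s) (total 0); column heights now [0 1 4 4 0 0 0], max=4
Drop 3: J rot1 at col 1 lands with bottom-row=2; cleared 0 line(s) (total 0); column heights now [0 5 5 4 0 0 0], max=5
Drop 4: J rot0 at col 3 lands with bottom-row=4; cleared 0 line(s) (total 0); column heights now [0 5 5 6 5 5 0], max=6
Drop 5: S rot1 at col 2 lands with bottom-row=6; cleared 0 line(s) (total 0); column heights now [0 5 9 8 5 5 0], max=9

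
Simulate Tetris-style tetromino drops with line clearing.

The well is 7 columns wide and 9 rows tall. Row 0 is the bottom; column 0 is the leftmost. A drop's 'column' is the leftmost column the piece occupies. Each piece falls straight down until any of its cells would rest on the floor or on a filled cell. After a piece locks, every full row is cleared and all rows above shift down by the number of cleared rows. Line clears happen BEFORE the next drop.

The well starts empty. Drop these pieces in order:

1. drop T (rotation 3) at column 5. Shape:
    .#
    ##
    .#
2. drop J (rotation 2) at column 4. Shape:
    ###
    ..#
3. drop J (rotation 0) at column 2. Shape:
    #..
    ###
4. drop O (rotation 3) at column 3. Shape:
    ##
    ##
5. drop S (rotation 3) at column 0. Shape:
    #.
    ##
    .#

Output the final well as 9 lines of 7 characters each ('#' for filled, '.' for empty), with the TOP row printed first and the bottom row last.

Drop 1: T rot3 at col 5 lands with bottom-row=0; cleared 0 line(s) (total 0); column heights now [0 0 0 0 0 2 3], max=3
Drop 2: J rot2 at col 4 lands with bottom-row=3; cleared 0 line(s) (total 0); column heights now [0 0 0 0 5 5 5], max=5
Drop 3: J rot0 at col 2 lands with bottom-row=5; cleared 0 line(s) (total 0); column heights now [0 0 7 6 6 5 5], max=7
Drop 4: O rot3 at col 3 lands with bottom-row=6; cleared 0 line(s) (total 0); column heights now [0 0 7 8 8 5 5], max=8
Drop 5: S rot3 at col 0 lands with bottom-row=0; cleared 0 line(s) (total 0); column heights now [3 2 7 8 8 5 5], max=8

Answer: .......
...##..
..###..
..###..
....###
......#
#.....#
##...##
.#....#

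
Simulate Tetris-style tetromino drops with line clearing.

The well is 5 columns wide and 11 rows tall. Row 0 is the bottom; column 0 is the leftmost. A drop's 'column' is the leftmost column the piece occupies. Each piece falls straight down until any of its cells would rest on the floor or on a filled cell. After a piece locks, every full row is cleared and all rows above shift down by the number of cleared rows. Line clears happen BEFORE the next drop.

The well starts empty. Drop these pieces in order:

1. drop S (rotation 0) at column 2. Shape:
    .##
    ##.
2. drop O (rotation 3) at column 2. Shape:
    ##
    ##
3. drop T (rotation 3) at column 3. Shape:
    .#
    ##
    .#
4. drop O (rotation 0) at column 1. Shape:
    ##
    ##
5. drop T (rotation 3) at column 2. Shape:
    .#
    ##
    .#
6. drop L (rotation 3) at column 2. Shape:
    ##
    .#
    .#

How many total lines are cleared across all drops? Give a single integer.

Answer: 0

Derivation:
Drop 1: S rot0 at col 2 lands with bottom-row=0; cleared 0 line(s) (total 0); column heights now [0 0 1 2 2], max=2
Drop 2: O rot3 at col 2 lands with bottom-row=2; cleared 0 line(s) (total 0); column heights now [0 0 4 4 2], max=4
Drop 3: T rot3 at col 3 lands with bottom-row=3; cleared 0 line(s) (total 0); column heights now [0 0 4 5 6], max=6
Drop 4: O rot0 at col 1 lands with bottom-row=4; cleared 0 line(s) (total 0); column heights now [0 6 6 5 6], max=6
Drop 5: T rot3 at col 2 lands with bottom-row=5; cleared 0 line(s) (total 0); column heights now [0 6 7 8 6], max=8
Drop 6: L rot3 at col 2 lands with bottom-row=8; cleared 0 line(s) (total 0); column heights now [0 6 11 11 6], max=11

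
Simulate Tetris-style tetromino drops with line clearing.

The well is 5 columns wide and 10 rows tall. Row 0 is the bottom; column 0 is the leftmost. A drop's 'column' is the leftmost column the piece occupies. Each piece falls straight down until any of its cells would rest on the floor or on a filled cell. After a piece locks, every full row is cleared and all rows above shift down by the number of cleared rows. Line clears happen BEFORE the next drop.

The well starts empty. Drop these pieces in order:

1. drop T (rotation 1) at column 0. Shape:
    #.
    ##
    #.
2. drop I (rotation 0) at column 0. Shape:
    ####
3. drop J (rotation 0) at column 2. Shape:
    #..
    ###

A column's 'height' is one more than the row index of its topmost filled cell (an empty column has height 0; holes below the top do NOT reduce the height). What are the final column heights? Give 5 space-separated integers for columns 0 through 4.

Drop 1: T rot1 at col 0 lands with bottom-row=0; cleared 0 line(s) (total 0); column heights now [3 2 0 0 0], max=3
Drop 2: I rot0 at col 0 lands with bottom-row=3; cleared 0 line(s) (total 0); column heights now [4 4 4 4 0], max=4
Drop 3: J rot0 at col 2 lands with bottom-row=4; cleared 0 line(s) (total 0); column heights now [4 4 6 5 5], max=6

Answer: 4 4 6 5 5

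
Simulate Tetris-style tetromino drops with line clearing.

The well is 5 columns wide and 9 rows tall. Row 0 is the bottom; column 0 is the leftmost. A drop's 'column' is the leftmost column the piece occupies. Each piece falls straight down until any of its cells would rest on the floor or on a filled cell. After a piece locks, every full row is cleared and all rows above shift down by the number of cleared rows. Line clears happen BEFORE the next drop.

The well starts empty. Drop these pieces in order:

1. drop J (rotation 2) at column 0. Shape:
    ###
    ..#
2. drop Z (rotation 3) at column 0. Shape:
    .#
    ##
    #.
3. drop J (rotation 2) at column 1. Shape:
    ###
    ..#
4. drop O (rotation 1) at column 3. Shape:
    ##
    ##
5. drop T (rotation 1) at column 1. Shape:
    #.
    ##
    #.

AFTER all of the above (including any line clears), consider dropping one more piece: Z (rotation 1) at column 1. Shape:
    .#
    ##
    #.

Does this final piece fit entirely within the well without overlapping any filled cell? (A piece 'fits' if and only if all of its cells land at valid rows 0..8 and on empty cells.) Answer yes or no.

Drop 1: J rot2 at col 0 lands with bottom-row=0; cleared 0 line(s) (total 0); column heights now [2 2 2 0 0], max=2
Drop 2: Z rot3 at col 0 lands with bottom-row=2; cleared 0 line(s) (total 0); column heights now [4 5 2 0 0], max=5
Drop 3: J rot2 at col 1 lands with bottom-row=4; cleared 0 line(s) (total 0); column heights now [4 6 6 6 0], max=6
Drop 4: O rot1 at col 3 lands with bottom-row=6; cleared 0 line(s) (total 0); column heights now [4 6 6 8 8], max=8
Drop 5: T rot1 at col 1 lands with bottom-row=6; cleared 0 line(s) (total 0); column heights now [4 9 8 8 8], max=9
Test piece Z rot1 at col 1 (width 2): heights before test = [4 9 8 8 8]; fits = False

Answer: no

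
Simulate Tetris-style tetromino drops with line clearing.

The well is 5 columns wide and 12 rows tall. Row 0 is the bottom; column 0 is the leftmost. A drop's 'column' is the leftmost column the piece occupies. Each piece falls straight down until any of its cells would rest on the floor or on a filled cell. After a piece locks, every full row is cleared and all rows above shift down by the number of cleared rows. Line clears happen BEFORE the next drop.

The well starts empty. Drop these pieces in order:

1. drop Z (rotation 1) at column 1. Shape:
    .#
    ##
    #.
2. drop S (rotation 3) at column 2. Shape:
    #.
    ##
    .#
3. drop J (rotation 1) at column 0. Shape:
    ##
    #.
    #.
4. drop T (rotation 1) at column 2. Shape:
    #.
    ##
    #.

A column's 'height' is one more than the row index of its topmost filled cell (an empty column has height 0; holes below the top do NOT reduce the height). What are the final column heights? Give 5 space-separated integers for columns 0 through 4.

Drop 1: Z rot1 at col 1 lands with bottom-row=0; cleared 0 line(s) (total 0); column heights now [0 2 3 0 0], max=3
Drop 2: S rot3 at col 2 lands with bottom-row=2; cleared 0 line(s) (total 0); column heights now [0 2 5 4 0], max=5
Drop 3: J rot1 at col 0 lands with bottom-row=0; cleared 0 line(s) (total 0); column heights now [3 3 5 4 0], max=5
Drop 4: T rot1 at col 2 lands with bottom-row=5; cleared 0 line(s) (total 0); column heights now [3 3 8 7 0], max=8

Answer: 3 3 8 7 0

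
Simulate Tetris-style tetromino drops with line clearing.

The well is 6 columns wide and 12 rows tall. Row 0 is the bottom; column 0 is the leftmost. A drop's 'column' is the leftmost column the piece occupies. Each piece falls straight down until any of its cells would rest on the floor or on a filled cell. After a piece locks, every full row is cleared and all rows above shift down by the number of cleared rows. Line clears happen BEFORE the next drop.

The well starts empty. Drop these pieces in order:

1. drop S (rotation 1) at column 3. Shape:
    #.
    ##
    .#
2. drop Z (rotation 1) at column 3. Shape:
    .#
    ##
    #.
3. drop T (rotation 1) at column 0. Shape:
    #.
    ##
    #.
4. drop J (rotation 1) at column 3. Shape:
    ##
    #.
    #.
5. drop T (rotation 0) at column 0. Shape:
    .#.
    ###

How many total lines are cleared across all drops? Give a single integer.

Drop 1: S rot1 at col 3 lands with bottom-row=0; cleared 0 line(s) (total 0); column heights now [0 0 0 3 2 0], max=3
Drop 2: Z rot1 at col 3 lands with bottom-row=3; cleared 0 line(s) (total 0); column heights now [0 0 0 5 6 0], max=6
Drop 3: T rot1 at col 0 lands with bottom-row=0; cleared 0 line(s) (total 0); column heights now [3 2 0 5 6 0], max=6
Drop 4: J rot1 at col 3 lands with bottom-row=5; cleared 0 line(s) (total 0); column heights now [3 2 0 8 8 0], max=8
Drop 5: T rot0 at col 0 lands with bottom-row=3; cleared 0 line(s) (total 0); column heights now [4 5 4 8 8 0], max=8

Answer: 0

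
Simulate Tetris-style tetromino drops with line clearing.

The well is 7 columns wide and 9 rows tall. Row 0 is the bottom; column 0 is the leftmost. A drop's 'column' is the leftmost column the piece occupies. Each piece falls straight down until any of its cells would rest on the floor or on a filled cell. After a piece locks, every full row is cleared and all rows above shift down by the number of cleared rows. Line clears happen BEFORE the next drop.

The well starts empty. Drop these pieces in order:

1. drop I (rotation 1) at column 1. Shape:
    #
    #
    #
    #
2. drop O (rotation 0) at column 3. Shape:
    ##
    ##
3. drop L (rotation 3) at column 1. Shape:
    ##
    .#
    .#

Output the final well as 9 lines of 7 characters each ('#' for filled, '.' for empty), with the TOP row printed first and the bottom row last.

Drop 1: I rot1 at col 1 lands with bottom-row=0; cleared 0 line(s) (total 0); column heights now [0 4 0 0 0 0 0], max=4
Drop 2: O rot0 at col 3 lands with bottom-row=0; cleared 0 line(s) (total 0); column heights now [0 4 0 2 2 0 0], max=4
Drop 3: L rot3 at col 1 lands with bottom-row=2; cleared 0 line(s) (total 0); column heights now [0 5 5 2 2 0 0], max=5

Answer: .......
.......
.......
.......
.##....
.##....
.##....
.#.##..
.#.##..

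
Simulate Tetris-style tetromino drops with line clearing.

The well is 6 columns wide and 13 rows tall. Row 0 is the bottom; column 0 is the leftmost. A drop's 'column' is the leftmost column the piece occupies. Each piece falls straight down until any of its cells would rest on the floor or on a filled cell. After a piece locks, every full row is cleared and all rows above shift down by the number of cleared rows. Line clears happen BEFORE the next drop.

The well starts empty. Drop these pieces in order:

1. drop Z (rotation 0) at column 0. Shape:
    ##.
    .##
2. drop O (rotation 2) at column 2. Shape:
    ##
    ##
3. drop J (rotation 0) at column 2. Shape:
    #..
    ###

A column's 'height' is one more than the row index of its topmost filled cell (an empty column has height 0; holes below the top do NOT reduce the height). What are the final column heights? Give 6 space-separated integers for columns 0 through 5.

Drop 1: Z rot0 at col 0 lands with bottom-row=0; cleared 0 line(s) (total 0); column heights now [2 2 1 0 0 0], max=2
Drop 2: O rot2 at col 2 lands with bottom-row=1; cleared 0 line(s) (total 0); column heights now [2 2 3 3 0 0], max=3
Drop 3: J rot0 at col 2 lands with bottom-row=3; cleared 0 line(s) (total 0); column heights now [2 2 5 4 4 0], max=5

Answer: 2 2 5 4 4 0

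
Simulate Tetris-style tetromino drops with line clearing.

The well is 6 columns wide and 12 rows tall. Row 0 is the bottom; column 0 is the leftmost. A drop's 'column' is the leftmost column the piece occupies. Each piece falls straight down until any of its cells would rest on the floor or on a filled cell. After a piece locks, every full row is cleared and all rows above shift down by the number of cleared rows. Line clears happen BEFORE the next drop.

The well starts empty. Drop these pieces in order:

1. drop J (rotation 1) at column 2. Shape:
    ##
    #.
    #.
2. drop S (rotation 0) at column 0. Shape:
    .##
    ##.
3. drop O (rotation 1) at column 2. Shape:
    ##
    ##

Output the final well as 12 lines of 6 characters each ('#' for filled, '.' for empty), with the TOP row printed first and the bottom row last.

Drop 1: J rot1 at col 2 lands with bottom-row=0; cleared 0 line(s) (total 0); column heights now [0 0 3 3 0 0], max=3
Drop 2: S rot0 at col 0 lands with bottom-row=2; cleared 0 line(s) (total 0); column heights now [3 4 4 3 0 0], max=4
Drop 3: O rot1 at col 2 lands with bottom-row=4; cleared 0 line(s) (total 0); column heights now [3 4 6 6 0 0], max=6

Answer: ......
......
......
......
......
......
..##..
..##..
.##...
####..
..#...
..#...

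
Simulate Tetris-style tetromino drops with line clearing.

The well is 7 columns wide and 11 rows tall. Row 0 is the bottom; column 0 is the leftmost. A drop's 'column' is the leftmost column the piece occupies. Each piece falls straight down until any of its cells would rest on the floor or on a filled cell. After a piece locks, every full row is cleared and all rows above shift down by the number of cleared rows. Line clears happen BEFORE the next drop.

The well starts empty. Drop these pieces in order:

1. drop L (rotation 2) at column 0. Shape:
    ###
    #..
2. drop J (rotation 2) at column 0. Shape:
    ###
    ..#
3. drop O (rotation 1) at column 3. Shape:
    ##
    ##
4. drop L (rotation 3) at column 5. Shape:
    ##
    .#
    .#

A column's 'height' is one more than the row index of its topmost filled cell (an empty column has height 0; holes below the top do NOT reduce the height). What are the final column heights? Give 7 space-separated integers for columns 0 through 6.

Drop 1: L rot2 at col 0 lands with bottom-row=0; cleared 0 line(s) (total 0); column heights now [2 2 2 0 0 0 0], max=2
Drop 2: J rot2 at col 0 lands with bottom-row=2; cleared 0 line(s) (total 0); column heights now [4 4 4 0 0 0 0], max=4
Drop 3: O rot1 at col 3 lands with bottom-row=0; cleared 0 line(s) (total 0); column heights now [4 4 4 2 2 0 0], max=4
Drop 4: L rot3 at col 5 lands with bottom-row=0; cleared 0 line(s) (total 0); column heights now [4 4 4 2 2 3 3], max=4

Answer: 4 4 4 2 2 3 3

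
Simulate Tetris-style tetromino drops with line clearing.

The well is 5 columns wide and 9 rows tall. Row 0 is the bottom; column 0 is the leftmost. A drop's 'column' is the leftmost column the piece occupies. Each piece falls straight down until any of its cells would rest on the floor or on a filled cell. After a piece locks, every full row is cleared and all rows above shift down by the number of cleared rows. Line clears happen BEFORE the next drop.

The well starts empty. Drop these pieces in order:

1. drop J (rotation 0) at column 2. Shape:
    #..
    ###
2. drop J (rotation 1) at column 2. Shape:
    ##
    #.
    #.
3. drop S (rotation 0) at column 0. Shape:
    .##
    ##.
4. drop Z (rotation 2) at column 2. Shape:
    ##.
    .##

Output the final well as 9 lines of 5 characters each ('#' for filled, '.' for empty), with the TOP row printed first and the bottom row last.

Drop 1: J rot0 at col 2 lands with bottom-row=0; cleared 0 line(s) (total 0); column heights now [0 0 2 1 1], max=2
Drop 2: J rot1 at col 2 lands with bottom-row=2; cleared 0 line(s) (total 0); column heights now [0 0 5 5 1], max=5
Drop 3: S rot0 at col 0 lands with bottom-row=4; cleared 0 line(s) (total 0); column heights now [5 6 6 5 1], max=6
Drop 4: Z rot2 at col 2 lands with bottom-row=5; cleared 0 line(s) (total 0); column heights now [5 6 7 7 6], max=7

Answer: .....
.....
..##.
.####
####.
..#..
..#..
..#..
..###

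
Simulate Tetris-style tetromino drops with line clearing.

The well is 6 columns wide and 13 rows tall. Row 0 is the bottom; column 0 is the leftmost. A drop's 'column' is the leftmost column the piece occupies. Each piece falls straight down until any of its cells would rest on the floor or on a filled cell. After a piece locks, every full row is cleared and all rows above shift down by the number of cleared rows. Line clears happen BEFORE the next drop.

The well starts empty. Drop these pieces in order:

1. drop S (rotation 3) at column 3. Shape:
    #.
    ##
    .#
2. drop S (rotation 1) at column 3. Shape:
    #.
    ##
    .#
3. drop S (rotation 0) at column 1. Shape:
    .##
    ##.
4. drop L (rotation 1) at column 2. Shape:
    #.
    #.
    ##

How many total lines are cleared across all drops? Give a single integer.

Drop 1: S rot3 at col 3 lands with bottom-row=0; cleared 0 line(s) (total 0); column heights now [0 0 0 3 2 0], max=3
Drop 2: S rot1 at col 3 lands with bottom-row=2; cleared 0 line(s) (total 0); column heights now [0 0 0 5 4 0], max=5
Drop 3: S rot0 at col 1 lands with bottom-row=4; cleared 0 line(s) (total 0); column heights now [0 5 6 6 4 0], max=6
Drop 4: L rot1 at col 2 lands with bottom-row=6; cleared 0 line(s) (total 0); column heights now [0 5 9 7 4 0], max=9

Answer: 0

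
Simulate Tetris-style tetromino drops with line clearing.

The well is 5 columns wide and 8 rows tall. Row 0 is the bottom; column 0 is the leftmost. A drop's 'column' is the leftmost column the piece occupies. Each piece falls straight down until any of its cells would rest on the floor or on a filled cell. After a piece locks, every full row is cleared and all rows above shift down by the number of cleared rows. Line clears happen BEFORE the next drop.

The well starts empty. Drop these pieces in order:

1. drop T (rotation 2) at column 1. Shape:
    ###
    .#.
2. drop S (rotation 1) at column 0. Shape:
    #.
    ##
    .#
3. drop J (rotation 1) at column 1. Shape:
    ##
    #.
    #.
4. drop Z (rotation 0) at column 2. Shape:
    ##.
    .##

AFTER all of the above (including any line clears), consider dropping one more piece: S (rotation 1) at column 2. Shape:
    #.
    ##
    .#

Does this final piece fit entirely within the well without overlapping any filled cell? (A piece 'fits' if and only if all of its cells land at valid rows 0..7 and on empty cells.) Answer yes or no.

Answer: no

Derivation:
Drop 1: T rot2 at col 1 lands with bottom-row=0; cleared 0 line(s) (total 0); column heights now [0 2 2 2 0], max=2
Drop 2: S rot1 at col 0 lands with bottom-row=2; cleared 0 line(s) (total 0); column heights now [5 4 2 2 0], max=5
Drop 3: J rot1 at col 1 lands with bottom-row=4; cleared 0 line(s) (total 0); column heights now [5 7 7 2 0], max=7
Drop 4: Z rot0 at col 2 lands with bottom-row=6; cleared 0 line(s) (total 0); column heights now [5 7 8 8 7], max=8
Test piece S rot1 at col 2 (width 2): heights before test = [5 7 8 8 7]; fits = False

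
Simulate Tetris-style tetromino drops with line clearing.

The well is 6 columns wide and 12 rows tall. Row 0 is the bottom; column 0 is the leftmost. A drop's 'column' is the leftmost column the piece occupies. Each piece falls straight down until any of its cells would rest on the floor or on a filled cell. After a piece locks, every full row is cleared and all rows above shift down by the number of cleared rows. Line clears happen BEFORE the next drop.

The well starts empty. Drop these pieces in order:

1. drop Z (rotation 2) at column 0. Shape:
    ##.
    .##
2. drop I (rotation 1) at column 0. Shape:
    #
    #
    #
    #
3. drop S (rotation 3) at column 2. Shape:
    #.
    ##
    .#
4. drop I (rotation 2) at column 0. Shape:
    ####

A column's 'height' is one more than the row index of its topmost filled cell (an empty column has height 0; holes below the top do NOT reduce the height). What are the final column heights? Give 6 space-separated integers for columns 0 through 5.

Answer: 7 7 7 7 0 0

Derivation:
Drop 1: Z rot2 at col 0 lands with bottom-row=0; cleared 0 line(s) (total 0); column heights now [2 2 1 0 0 0], max=2
Drop 2: I rot1 at col 0 lands with bottom-row=2; cleared 0 line(s) (total 0); column heights now [6 2 1 0 0 0], max=6
Drop 3: S rot3 at col 2 lands with bottom-row=0; cleared 0 line(s) (total 0); column heights now [6 2 3 2 0 0], max=6
Drop 4: I rot2 at col 0 lands with bottom-row=6; cleared 0 line(s) (total 0); column heights now [7 7 7 7 0 0], max=7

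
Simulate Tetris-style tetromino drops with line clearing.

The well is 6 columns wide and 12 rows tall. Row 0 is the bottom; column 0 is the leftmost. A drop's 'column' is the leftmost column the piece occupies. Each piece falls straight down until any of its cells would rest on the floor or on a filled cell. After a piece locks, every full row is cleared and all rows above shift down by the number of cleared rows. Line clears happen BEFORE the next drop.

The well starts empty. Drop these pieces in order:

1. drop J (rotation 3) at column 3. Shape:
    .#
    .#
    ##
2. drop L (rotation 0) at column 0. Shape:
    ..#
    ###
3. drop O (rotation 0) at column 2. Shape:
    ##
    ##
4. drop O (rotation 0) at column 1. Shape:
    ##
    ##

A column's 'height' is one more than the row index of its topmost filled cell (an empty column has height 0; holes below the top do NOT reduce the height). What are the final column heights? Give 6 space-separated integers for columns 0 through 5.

Drop 1: J rot3 at col 3 lands with bottom-row=0; cleared 0 line(s) (total 0); column heights now [0 0 0 1 3 0], max=3
Drop 2: L rot0 at col 0 lands with bottom-row=0; cleared 0 line(s) (total 0); column heights now [1 1 2 1 3 0], max=3
Drop 3: O rot0 at col 2 lands with bottom-row=2; cleared 0 line(s) (total 0); column heights now [1 1 4 4 3 0], max=4
Drop 4: O rot0 at col 1 lands with bottom-row=4; cleared 0 line(s) (total 0); column heights now [1 6 6 4 3 0], max=6

Answer: 1 6 6 4 3 0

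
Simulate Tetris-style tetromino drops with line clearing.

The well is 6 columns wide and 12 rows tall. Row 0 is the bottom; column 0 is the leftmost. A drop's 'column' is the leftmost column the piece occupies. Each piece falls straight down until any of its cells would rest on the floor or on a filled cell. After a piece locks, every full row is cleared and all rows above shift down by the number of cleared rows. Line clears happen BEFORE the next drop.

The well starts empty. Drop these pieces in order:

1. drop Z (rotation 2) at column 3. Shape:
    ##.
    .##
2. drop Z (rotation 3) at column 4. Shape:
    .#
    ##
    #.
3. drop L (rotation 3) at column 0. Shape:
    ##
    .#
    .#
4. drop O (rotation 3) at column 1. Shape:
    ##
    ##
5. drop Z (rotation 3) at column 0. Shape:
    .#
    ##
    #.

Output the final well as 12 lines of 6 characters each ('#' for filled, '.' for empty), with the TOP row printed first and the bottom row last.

Drop 1: Z rot2 at col 3 lands with bottom-row=0; cleared 0 line(s) (total 0); column heights now [0 0 0 2 2 1], max=2
Drop 2: Z rot3 at col 4 lands with bottom-row=2; cleared 0 line(s) (total 0); column heights now [0 0 0 2 4 5], max=5
Drop 3: L rot3 at col 0 lands with bottom-row=0; cleared 0 line(s) (total 0); column heights now [3 3 0 2 4 5], max=5
Drop 4: O rot3 at col 1 lands with bottom-row=3; cleared 0 line(s) (total 0); column heights now [3 5 5 2 4 5], max=5
Drop 5: Z rot3 at col 0 lands with bottom-row=4; cleared 0 line(s) (total 0); column heights now [6 7 5 2 4 5], max=7

Answer: ......
......
......
......
......
.#....
##....
###..#
.##.##
##..#.
.#.##.
.#..##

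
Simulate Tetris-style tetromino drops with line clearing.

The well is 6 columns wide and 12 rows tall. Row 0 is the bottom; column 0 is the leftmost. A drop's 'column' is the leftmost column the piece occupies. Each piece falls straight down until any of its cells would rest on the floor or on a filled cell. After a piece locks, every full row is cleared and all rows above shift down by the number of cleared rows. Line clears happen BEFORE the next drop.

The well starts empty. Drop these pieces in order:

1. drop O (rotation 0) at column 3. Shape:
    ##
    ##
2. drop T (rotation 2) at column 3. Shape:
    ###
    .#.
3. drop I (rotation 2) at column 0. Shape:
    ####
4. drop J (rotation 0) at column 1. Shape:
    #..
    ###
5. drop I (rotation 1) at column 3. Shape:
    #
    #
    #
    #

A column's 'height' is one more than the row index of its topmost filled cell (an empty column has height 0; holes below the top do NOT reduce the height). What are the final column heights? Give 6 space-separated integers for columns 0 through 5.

Drop 1: O rot0 at col 3 lands with bottom-row=0; cleared 0 line(s) (total 0); column heights now [0 0 0 2 2 0], max=2
Drop 2: T rot2 at col 3 lands with bottom-row=2; cleared 0 line(s) (total 0); column heights now [0 0 0 4 4 4], max=4
Drop 3: I rot2 at col 0 lands with bottom-row=4; cleared 0 line(s) (total 0); column heights now [5 5 5 5 4 4], max=5
Drop 4: J rot0 at col 1 lands with bottom-row=5; cleared 0 line(s) (total 0); column heights now [5 7 6 6 4 4], max=7
Drop 5: I rot1 at col 3 lands with bottom-row=6; cleared 0 line(s) (total 0); column heights now [5 7 6 10 4 4], max=10

Answer: 5 7 6 10 4 4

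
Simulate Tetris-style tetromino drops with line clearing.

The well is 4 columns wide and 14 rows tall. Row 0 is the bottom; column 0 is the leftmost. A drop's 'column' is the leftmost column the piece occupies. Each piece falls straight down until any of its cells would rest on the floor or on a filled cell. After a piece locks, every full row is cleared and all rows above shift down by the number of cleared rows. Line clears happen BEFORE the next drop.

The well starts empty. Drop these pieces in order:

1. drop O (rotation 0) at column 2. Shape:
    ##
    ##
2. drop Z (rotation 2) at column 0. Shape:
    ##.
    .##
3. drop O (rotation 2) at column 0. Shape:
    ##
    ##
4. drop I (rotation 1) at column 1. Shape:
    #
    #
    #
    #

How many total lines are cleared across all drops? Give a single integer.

Drop 1: O rot0 at col 2 lands with bottom-row=0; cleared 0 line(s) (total 0); column heights now [0 0 2 2], max=2
Drop 2: Z rot2 at col 0 lands with bottom-row=2; cleared 0 line(s) (total 0); column heights now [4 4 3 2], max=4
Drop 3: O rot2 at col 0 lands with bottom-row=4; cleared 0 line(s) (total 0); column heights now [6 6 3 2], max=6
Drop 4: I rot1 at col 1 lands with bottom-row=6; cleared 0 line(s) (total 0); column heights now [6 10 3 2], max=10

Answer: 0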